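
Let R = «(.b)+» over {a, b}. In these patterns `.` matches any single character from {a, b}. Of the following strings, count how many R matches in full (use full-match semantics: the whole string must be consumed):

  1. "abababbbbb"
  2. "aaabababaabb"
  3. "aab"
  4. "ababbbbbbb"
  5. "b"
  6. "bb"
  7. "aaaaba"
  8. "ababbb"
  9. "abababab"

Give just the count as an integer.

1. "abababbbbb" → match
2. "aaabababaabb" → no match
3. "aab" → no match
4. "ababbbbbbb" → match
5. "b" → no match
6. "bb" → match
7. "aaaaba" → no match — must end with "b"
8. "ababbb" → match
9. "abababab" → match
Total matched: 5

5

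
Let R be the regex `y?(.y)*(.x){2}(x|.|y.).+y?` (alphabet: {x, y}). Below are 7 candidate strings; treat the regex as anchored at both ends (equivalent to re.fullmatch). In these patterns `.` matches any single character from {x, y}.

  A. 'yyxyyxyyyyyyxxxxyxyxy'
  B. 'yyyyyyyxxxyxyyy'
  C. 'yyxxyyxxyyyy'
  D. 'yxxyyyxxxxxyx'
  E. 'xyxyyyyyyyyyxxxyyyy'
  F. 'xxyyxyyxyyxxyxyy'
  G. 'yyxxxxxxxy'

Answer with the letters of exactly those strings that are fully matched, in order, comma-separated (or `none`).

B, G

A → no match
B → match
C → no match
D → no match
E → no match
F → no match
G → match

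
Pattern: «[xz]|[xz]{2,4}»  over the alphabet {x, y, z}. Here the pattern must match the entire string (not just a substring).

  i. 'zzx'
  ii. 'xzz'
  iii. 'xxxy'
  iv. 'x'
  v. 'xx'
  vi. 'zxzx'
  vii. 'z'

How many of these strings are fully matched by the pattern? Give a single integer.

6

i. 'zzx' → match
ii. 'xzz' → match
iii. 'xxxy' → no match
iv. 'x' → match
v. 'xx' → match
vi. 'zxzx' → match
vii. 'z' → match
Total matched: 6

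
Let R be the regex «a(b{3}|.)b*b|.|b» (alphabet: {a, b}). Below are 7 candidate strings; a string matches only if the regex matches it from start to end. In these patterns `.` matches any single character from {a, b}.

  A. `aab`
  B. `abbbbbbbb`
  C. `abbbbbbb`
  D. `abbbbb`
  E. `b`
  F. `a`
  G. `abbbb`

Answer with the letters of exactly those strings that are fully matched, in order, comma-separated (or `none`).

A → match
B → match
C → match
D → match
E → match
F → match
G → match

A, B, C, D, E, F, G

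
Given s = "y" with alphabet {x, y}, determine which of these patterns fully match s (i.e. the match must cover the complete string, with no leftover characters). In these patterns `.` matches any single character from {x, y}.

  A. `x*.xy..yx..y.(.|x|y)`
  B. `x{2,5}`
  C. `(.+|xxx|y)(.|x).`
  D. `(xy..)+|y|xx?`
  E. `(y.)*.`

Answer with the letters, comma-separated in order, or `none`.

D, E

A → no match
B → no match — must start with "x"
C → no match
D → match
E → match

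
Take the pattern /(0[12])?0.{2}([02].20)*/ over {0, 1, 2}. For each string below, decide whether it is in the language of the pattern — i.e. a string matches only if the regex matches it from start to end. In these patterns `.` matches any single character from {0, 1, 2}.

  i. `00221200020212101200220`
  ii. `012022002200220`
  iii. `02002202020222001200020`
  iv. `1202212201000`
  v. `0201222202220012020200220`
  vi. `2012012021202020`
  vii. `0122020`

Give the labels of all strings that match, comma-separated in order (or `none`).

i → no match
ii → match
iii → match
iv → no match
v → match
vi → no match
vii → match

ii, iii, v, vii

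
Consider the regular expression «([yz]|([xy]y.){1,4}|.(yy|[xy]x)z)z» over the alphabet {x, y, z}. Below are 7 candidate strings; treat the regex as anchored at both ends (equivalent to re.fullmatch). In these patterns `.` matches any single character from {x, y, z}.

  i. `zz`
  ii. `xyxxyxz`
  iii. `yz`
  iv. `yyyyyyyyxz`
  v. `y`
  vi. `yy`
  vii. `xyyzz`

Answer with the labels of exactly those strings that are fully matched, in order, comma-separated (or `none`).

i, ii, iii, iv, vii

i → match
ii → match
iii → match
iv → match
v → no match — must end with `z`
vi → no match — must end with `z`
vii → match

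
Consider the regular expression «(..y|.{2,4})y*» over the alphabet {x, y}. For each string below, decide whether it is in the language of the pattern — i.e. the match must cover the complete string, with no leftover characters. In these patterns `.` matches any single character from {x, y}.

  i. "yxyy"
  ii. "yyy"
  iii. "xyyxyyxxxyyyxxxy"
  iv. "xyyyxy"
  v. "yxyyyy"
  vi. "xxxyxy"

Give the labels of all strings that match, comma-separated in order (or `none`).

i, ii, v

i → match
ii → match
iii → no match
iv → no match
v → match
vi → no match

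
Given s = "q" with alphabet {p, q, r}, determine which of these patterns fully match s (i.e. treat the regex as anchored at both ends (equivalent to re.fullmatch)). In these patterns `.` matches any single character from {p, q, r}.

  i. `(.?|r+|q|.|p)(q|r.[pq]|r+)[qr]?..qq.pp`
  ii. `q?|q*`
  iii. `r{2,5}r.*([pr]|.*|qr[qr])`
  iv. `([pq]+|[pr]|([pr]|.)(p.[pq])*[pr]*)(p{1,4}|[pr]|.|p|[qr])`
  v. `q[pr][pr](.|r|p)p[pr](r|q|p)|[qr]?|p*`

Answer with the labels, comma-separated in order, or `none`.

i → no match — must end with "pp"
ii → match
iii → no match — must start with "r"
iv → no match
v → match

ii, v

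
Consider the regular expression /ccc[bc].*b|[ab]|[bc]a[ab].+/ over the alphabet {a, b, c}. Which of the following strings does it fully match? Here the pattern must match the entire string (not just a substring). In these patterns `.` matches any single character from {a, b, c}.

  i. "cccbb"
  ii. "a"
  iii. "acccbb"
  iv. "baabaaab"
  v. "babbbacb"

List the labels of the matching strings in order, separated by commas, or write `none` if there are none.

i → match
ii → match
iii → no match
iv → match
v → match

i, ii, iv, v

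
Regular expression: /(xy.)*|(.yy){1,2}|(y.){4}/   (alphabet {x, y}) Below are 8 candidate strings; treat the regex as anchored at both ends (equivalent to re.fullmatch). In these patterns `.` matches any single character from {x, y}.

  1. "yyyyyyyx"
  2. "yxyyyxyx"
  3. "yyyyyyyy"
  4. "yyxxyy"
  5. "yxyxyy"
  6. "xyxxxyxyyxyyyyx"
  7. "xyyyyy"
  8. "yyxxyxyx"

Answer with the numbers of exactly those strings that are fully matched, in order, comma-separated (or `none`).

1, 2, 3, 7

1. "yyyyyyyx" → match
2. "yxyyyxyx" → match
3. "yyyyyyyy" → match
4. "yyxxyy" → no match
5. "yxyxyy" → no match
6 → no match
7. "xyyyyy" → match
8. "yyxxyxyx" → no match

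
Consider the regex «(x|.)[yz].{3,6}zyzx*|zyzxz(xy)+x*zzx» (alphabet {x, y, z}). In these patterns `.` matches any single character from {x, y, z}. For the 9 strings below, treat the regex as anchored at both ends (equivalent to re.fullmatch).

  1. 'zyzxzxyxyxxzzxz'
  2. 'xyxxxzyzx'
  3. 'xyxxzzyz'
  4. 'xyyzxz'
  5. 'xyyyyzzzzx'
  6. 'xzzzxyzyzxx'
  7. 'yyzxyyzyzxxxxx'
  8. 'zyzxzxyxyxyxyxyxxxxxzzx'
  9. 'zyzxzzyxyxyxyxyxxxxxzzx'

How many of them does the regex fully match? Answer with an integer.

1 → no match
2. 'xyxxxzyzx' → match
3. 'xyxxzzyz' → match
4. 'xyyzxz' → no match
5. 'xyyyyzzzzx' → no match
6. 'xzzzxyzyzxx' → match
7 → match
8 → match
9 → no match
Total matched: 5

5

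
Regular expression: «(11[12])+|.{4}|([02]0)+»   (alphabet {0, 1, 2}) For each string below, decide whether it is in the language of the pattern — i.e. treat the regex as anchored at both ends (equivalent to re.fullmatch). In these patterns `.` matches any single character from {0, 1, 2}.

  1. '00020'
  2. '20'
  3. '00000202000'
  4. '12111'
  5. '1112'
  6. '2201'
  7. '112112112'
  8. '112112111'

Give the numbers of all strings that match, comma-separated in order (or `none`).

2, 5, 6, 7, 8

1 → no match
2 → match
3 → no match
4 → no match
5 → match
6 → match
7 → match
8 → match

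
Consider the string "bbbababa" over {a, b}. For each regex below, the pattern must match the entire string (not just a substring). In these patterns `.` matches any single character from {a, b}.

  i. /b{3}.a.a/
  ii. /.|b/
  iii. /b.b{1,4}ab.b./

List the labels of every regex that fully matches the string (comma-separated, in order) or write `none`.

iii

i → no match
ii → no match
iii → match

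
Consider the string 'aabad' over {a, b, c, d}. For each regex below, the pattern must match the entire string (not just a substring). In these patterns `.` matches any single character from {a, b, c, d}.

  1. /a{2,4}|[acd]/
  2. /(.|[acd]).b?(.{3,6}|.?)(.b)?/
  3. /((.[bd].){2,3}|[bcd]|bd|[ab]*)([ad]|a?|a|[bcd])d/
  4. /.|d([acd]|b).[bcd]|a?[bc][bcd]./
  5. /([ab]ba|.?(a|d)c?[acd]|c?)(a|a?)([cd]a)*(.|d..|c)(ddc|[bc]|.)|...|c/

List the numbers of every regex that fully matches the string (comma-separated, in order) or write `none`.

2, 3

1 → no match
2 → match
3 → match
4 → no match
5 → no match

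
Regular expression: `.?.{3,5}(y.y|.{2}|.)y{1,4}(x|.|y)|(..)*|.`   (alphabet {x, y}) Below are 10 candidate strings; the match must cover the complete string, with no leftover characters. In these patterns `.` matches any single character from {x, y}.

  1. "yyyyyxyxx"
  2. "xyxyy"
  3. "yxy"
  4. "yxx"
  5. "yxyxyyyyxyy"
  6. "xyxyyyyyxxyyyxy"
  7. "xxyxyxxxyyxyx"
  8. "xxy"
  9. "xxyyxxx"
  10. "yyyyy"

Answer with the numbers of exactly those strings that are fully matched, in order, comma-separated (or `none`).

none

1 → no match
2 → no match
3 → no match
4 → no match
5 → no match
6 → no match
7 → no match
8 → no match
9 → no match
10 → no match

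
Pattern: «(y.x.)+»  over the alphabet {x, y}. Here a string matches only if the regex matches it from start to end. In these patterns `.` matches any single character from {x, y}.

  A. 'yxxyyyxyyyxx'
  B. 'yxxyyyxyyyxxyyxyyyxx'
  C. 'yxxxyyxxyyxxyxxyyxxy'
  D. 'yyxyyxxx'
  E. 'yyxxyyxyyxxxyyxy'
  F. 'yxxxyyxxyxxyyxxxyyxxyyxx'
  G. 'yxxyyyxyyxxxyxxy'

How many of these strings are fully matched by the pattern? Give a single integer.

7

A → match
B → match
C → match
D → match
E → match
F → match
G → match
Total matched: 7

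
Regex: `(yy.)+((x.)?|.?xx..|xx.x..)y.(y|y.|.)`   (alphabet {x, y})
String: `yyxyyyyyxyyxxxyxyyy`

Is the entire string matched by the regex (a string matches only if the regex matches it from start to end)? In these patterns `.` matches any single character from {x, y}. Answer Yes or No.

Yes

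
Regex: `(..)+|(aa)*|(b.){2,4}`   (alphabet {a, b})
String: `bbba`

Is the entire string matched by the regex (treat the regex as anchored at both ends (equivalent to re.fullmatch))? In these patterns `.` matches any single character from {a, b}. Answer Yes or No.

Yes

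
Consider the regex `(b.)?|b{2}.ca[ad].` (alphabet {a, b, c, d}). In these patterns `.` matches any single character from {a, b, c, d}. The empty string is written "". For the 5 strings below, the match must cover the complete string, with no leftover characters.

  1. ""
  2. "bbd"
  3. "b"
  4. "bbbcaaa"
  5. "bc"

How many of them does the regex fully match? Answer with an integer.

1. "" → match
2. "bbd" → no match
3. "b" → no match
4. "bbbcaaa" → match
5. "bc" → match
Total matched: 3

3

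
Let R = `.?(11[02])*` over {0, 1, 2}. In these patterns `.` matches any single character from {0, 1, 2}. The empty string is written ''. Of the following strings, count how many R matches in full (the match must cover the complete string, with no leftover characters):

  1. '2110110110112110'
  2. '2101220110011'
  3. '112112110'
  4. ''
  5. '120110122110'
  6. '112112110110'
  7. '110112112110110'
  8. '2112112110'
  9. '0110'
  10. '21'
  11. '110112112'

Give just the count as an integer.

8

1 → match
2 → no match
3. '112112110' → match
4. '' → match
5. '120110122110' → no match
6. '112112110110' → match
7 → match
8. '2112112110' → match
9. '0110' → match
10. '21' → no match
11. '110112112' → match
Total matched: 8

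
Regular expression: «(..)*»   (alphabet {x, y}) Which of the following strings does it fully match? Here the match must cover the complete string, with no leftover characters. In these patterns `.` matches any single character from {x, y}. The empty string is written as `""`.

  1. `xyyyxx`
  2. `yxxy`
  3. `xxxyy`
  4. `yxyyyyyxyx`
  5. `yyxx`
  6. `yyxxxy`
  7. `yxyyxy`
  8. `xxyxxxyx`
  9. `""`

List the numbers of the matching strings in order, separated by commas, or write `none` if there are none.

1, 2, 4, 5, 6, 7, 8, 9

1 → match
2 → match
3 → no match
4 → match
5 → match
6 → match
7 → match
8 → match
9 → match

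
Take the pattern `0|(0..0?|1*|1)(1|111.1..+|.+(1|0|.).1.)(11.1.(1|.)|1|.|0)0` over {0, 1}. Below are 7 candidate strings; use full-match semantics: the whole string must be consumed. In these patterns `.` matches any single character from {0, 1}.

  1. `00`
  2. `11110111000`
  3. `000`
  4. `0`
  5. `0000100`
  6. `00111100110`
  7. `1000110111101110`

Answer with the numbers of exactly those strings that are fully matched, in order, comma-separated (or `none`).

2, 4, 5, 7

1 → no match
2 → match
3 → no match
4 → match
5 → match
6 → no match
7 → match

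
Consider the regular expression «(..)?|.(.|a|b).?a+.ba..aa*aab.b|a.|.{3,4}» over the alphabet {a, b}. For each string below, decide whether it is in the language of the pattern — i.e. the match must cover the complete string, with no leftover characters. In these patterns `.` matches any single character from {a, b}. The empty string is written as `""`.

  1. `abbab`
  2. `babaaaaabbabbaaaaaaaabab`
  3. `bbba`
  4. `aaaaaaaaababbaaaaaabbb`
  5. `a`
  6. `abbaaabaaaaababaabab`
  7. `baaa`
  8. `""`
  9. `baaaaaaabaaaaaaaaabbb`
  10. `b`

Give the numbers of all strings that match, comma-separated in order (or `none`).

1. `abbab` → no match
2 → match
3. `bbba` → match
4 → match
5. `a` → no match
6 → no match
7. `baaa` → match
8. `""` → match
9 → match
10. `b` → no match

2, 3, 4, 7, 8, 9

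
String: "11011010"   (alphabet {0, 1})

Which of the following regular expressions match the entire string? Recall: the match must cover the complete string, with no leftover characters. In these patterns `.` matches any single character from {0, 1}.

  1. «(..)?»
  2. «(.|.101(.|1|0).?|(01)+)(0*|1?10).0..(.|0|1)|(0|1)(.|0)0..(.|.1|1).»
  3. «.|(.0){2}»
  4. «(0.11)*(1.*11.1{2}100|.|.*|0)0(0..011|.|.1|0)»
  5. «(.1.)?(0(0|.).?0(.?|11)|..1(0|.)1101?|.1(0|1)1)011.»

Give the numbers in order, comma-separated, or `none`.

2

1 → no match
2 → match
3 → no match
4 → no match
5 → no match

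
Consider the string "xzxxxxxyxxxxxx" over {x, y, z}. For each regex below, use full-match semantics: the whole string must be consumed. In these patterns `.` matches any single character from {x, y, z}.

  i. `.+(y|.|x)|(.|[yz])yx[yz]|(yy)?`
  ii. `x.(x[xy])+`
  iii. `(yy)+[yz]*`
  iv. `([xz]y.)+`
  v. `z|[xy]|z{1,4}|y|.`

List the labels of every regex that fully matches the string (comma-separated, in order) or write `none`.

i, ii

i → match
ii → match
iii → no match — must start with "yy"
iv → no match
v → no match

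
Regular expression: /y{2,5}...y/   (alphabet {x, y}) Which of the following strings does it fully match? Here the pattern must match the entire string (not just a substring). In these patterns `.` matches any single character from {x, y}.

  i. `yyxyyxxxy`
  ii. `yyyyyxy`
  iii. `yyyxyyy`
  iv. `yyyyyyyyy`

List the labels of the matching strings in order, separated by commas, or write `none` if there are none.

ii, iii, iv

i. `yyxyyxxxy` → no match
ii. `yyyyyxy` → match
iii. `yyyxyyy` → match
iv. `yyyyyyyyy` → match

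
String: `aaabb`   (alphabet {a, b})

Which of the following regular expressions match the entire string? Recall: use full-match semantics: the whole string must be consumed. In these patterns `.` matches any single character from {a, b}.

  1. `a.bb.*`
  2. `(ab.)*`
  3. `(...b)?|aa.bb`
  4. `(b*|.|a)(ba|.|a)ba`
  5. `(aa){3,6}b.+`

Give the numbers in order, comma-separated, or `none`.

1 → no match
2 → no match
3 → match
4 → no match — must end with `ba`
5 → no match

3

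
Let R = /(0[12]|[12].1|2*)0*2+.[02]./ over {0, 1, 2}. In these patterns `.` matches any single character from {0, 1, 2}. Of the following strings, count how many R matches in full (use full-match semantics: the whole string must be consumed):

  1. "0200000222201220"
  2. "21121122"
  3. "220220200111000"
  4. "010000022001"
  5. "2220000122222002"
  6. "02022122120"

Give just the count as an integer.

1 → no match
2 → no match
3 → no match
4 → match
5 → no match
6 → no match
Total matched: 1

1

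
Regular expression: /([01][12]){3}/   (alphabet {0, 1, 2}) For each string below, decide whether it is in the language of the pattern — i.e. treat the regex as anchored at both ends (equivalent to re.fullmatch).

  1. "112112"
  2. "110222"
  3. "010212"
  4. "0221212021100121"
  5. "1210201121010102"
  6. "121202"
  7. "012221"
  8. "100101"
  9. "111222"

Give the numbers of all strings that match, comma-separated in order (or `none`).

3, 6

1. "112112" → no match
2. "110222" → no match
3. "010212" → match
4 → no match
5 → no match
6. "121202" → match
7. "012221" → no match
8. "100101" → no match
9. "111222" → no match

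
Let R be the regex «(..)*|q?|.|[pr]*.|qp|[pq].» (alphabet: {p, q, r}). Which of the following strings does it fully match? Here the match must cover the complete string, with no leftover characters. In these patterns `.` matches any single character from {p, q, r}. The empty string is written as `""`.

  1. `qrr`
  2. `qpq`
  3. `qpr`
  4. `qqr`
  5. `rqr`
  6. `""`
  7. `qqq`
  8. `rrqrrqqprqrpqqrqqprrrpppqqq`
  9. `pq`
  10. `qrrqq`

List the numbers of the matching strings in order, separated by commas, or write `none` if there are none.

6, 9

1. `qrr` → no match
2. `qpq` → no match
3. `qpr` → no match
4. `qqr` → no match
5. `rqr` → no match
6. `""` → match
7. `qqq` → no match
8 → no match
9. `pq` → match
10. `qrrqq` → no match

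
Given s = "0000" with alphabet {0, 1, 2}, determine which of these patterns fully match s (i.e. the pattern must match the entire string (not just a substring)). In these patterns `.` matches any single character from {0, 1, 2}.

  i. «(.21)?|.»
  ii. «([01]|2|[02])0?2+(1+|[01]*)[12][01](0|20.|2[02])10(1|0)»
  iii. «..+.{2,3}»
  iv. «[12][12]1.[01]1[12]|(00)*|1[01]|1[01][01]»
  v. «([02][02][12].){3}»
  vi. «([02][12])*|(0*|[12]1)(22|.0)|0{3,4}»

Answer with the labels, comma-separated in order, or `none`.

i → no match
ii → no match
iii → match
iv → match
v → no match
vi → match

iii, iv, vi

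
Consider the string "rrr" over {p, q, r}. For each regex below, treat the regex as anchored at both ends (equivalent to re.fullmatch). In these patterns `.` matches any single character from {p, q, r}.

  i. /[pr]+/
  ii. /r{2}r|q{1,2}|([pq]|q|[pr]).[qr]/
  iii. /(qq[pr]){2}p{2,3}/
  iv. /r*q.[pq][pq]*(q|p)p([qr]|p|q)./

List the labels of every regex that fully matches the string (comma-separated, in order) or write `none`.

i, ii

i → match
ii → match
iii → no match — must start with "qq"
iv → no match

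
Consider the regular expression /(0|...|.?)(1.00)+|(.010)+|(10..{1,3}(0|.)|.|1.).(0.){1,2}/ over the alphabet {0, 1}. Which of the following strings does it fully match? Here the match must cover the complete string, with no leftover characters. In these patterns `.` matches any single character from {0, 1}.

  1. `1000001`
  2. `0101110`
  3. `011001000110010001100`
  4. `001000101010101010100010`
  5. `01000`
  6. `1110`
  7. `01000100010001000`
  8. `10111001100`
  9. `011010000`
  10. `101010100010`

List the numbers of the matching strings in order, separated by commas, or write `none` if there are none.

1, 3, 4, 5, 7, 8, 10

1 → match
2 → no match
3 → match
4 → match
5 → match
6 → no match
7 → match
8 → match
9 → no match
10 → match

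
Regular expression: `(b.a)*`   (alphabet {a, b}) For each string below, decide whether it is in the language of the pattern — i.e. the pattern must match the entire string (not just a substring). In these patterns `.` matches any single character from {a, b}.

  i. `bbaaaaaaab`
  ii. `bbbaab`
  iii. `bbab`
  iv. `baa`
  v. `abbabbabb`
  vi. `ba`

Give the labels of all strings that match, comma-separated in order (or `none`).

i → no match
ii → no match
iii → no match
iv → match
v → no match
vi → no match

iv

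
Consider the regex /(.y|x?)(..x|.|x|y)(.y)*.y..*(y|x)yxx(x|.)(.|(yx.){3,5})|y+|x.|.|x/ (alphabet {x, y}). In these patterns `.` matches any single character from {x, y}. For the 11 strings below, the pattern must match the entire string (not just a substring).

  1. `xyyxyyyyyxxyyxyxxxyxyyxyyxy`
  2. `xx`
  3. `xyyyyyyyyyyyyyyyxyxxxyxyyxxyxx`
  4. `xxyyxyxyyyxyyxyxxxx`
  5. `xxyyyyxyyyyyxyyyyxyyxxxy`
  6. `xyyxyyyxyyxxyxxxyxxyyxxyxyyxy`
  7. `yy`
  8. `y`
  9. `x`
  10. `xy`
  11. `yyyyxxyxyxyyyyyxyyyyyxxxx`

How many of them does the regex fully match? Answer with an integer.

1 → match
2 → match
3 → match
4 → match
5 → match
6 → match
7 → match
8 → match
9 → match
10 → match
11 → match
Total matched: 11

11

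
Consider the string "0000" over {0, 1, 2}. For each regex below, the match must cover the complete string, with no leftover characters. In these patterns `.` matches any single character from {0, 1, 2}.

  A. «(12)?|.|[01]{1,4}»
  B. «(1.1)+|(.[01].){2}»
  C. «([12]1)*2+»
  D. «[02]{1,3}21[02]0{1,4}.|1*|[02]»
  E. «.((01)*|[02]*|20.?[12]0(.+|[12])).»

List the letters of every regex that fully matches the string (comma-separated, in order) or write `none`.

A → match
B → no match
C → no match — must end with "2"
D → no match
E → match

A, E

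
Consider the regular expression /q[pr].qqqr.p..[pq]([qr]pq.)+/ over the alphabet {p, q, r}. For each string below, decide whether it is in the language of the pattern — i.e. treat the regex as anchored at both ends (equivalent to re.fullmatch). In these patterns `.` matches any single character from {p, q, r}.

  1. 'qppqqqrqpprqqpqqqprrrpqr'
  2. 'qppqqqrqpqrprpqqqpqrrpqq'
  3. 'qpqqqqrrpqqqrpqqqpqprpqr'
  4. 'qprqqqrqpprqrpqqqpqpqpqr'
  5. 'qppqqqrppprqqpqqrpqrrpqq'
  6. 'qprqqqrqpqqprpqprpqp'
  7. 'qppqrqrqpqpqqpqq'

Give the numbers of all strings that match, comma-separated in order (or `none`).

2, 3, 4, 5, 6

1 → no match
2 → match
3 → match
4 → match
5 → match
6 → match
7 → no match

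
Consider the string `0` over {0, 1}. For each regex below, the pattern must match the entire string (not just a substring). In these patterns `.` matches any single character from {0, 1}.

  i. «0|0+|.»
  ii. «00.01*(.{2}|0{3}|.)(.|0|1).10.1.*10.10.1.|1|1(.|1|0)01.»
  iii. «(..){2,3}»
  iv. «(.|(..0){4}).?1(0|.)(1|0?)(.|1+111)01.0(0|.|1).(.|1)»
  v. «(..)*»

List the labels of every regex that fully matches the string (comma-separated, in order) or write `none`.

i → match
ii → no match
iii → no match
iv → no match
v → no match

i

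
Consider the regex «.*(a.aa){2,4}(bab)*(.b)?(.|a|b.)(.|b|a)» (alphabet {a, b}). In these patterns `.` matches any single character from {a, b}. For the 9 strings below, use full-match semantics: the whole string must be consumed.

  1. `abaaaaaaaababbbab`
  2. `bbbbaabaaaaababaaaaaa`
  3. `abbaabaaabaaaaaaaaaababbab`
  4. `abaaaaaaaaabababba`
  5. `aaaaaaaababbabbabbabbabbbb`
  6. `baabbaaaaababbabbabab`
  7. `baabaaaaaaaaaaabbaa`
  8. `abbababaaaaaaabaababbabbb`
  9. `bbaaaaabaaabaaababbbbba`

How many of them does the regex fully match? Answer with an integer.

1 → match
2 → no match
3 → match
4 → match
5 → match
6 → no match
7 → match
8 → match
9 → no match
Total matched: 6

6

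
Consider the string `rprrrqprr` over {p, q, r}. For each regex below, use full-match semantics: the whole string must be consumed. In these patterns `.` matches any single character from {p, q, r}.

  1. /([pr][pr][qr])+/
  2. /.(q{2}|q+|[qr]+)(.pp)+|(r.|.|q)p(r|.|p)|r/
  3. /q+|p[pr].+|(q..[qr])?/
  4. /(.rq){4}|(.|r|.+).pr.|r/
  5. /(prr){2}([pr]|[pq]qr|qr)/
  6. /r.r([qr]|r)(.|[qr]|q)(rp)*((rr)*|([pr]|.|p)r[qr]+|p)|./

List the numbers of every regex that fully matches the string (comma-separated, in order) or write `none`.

1 → match
2 → no match
3 → no match
4 → match
5 → no match — must start with `prr`
6 → no match

1, 4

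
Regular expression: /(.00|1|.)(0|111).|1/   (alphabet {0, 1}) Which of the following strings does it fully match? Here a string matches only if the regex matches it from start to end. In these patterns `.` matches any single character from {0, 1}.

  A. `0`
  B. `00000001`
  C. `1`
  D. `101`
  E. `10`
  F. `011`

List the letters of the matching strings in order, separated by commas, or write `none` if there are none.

A. `0` → no match
B. `00000001` → no match
C. `1` → match
D. `101` → match
E. `10` → no match
F. `011` → no match

C, D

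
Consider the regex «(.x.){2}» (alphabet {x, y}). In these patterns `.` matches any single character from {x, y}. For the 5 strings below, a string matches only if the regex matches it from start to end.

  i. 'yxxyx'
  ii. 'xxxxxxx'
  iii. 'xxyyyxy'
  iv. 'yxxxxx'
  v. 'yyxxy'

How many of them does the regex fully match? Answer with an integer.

i. 'yxxyx' → no match
ii. 'xxxxxxx' → no match
iii. 'xxyyyxy' → no match
iv. 'yxxxxx' → match
v. 'yyxxy' → no match
Total matched: 1

1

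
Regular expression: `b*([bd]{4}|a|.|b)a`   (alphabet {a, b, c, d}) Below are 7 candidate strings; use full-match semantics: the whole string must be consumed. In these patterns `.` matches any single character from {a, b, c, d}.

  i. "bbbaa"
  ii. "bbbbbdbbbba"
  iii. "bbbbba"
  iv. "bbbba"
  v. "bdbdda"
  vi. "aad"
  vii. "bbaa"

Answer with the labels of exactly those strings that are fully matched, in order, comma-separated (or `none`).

i, iii, iv, v, vii

i → match
ii → no match
iii → match
iv → match
v → match
vi → no match — must end with "a"
vii → match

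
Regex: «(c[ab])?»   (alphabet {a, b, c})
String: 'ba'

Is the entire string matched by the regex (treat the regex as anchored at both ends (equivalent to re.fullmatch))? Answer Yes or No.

No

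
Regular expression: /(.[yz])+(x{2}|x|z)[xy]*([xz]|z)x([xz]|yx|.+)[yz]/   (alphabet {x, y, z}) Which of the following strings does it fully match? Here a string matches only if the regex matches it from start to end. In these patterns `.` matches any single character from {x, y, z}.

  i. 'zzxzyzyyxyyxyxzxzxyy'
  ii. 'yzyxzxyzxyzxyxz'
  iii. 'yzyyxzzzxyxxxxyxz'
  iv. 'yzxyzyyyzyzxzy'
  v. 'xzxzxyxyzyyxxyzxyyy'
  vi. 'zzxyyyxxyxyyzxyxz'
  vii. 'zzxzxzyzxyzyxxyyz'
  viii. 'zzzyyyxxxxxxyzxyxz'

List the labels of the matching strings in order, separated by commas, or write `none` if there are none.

i → match
ii → no match
iii → match
iv → match
v → match
vi → match
vii → match
viii → match

i, iii, iv, v, vi, vii, viii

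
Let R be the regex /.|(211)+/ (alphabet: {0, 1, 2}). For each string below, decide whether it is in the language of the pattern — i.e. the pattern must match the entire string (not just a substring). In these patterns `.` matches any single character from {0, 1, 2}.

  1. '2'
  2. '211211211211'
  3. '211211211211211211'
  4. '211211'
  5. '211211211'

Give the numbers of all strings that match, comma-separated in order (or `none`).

1 → match
2 → match
3 → match
4 → match
5 → match

1, 2, 3, 4, 5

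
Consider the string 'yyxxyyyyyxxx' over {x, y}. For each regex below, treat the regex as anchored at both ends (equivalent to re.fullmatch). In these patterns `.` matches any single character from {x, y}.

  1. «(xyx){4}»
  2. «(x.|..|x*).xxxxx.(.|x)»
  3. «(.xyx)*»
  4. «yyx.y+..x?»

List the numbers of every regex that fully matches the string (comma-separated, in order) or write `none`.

4

1 → no match — must start with 'xyx'
2 → no match
3 → no match
4 → match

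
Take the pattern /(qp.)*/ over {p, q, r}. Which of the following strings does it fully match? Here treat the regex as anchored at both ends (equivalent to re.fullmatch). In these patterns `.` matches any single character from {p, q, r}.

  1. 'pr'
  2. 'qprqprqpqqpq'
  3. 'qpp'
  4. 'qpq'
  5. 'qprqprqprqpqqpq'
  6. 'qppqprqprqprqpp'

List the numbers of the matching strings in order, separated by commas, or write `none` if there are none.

1. 'pr' → no match
2. 'qprqprqpqqpq' → match
3. 'qpp' → match
4. 'qpq' → match
5 → match
6 → match

2, 3, 4, 5, 6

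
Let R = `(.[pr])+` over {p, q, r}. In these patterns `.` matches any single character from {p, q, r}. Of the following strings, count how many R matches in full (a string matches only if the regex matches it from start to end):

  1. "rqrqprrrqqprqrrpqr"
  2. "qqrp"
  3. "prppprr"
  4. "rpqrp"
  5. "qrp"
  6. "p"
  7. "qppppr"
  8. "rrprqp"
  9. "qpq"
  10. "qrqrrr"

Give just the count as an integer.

1 → no match
2 → no match
3 → no match
4 → no match
5 → no match
6 → no match
7 → match
8 → match
9 → no match
10 → match
Total matched: 3

3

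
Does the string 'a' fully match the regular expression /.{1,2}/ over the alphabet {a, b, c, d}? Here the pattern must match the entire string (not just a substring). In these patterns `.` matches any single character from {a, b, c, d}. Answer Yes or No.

Yes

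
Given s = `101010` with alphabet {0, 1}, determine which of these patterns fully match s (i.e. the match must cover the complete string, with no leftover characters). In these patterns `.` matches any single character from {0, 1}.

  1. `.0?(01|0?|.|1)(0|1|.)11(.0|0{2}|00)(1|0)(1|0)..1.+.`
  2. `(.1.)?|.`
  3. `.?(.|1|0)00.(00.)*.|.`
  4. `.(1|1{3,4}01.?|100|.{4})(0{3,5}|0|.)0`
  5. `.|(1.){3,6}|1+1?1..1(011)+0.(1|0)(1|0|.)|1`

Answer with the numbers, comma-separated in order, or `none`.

5

1 → no match
2 → no match
3 → no match
4 → no match
5 → match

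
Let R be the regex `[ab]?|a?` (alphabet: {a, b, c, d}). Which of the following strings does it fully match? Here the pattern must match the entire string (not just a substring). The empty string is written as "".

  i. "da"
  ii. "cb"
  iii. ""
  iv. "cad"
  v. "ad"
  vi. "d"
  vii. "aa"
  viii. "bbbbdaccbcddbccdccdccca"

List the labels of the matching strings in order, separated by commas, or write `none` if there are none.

iii

i → no match
ii → no match
iii → match
iv → no match
v → no match
vi → no match
vii → no match
viii → no match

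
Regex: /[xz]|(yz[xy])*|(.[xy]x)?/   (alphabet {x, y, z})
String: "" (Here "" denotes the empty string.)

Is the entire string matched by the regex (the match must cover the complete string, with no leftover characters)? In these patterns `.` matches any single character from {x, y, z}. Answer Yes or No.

Yes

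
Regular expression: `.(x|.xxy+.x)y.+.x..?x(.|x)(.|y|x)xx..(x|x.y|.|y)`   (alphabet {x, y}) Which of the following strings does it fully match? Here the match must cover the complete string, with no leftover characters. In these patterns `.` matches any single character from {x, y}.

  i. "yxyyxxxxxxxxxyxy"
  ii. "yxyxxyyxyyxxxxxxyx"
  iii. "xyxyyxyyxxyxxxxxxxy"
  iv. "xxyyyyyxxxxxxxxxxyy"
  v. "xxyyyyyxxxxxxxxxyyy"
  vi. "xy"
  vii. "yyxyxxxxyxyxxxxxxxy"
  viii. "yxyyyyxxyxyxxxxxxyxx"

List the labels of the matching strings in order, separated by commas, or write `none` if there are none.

i → match
ii → match
iii → no match
iv → match
v → match
vi → no match
vii → no match
viii → match

i, ii, iv, v, viii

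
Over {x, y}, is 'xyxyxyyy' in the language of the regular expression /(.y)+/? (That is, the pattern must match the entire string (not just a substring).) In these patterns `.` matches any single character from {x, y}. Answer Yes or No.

Yes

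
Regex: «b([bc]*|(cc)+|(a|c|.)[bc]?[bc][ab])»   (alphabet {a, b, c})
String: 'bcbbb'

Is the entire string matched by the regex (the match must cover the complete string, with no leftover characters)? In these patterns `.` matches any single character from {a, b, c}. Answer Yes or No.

Yes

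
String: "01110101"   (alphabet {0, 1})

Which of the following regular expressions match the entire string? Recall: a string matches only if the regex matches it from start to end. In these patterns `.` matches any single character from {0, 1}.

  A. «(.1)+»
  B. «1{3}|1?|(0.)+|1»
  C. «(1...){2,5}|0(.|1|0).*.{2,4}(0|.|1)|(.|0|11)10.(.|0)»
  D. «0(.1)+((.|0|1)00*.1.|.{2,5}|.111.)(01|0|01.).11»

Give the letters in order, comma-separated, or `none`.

A → match
B → no match
C → match
D → no match — must end with "11"

A, C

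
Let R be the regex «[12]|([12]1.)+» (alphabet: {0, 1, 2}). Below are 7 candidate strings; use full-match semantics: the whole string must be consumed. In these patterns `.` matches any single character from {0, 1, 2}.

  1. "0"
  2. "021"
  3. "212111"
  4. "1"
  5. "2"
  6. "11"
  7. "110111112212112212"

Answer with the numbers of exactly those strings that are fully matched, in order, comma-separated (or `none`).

1 → no match
2 → no match
3 → match
4 → match
5 → match
6 → no match
7 → match

3, 4, 5, 7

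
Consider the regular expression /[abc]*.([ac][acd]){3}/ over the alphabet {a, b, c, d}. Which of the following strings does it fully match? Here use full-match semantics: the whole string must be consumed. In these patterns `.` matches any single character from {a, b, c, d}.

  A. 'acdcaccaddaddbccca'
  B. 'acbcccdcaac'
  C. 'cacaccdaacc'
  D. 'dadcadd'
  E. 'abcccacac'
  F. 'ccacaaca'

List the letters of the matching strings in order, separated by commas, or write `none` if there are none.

B, C, E, F

A → no match
B → match
C → match
D → no match
E → match
F → match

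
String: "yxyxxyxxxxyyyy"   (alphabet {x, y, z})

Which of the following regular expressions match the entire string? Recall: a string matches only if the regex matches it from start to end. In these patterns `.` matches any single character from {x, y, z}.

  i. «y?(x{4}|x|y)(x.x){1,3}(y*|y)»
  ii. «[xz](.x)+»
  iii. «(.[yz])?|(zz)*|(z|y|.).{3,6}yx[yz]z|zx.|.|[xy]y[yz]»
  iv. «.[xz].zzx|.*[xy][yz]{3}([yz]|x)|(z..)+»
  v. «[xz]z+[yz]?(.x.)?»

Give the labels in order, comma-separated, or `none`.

i → match
ii → no match — must end with "x"
iii → no match
iv → match
v → no match

i, iv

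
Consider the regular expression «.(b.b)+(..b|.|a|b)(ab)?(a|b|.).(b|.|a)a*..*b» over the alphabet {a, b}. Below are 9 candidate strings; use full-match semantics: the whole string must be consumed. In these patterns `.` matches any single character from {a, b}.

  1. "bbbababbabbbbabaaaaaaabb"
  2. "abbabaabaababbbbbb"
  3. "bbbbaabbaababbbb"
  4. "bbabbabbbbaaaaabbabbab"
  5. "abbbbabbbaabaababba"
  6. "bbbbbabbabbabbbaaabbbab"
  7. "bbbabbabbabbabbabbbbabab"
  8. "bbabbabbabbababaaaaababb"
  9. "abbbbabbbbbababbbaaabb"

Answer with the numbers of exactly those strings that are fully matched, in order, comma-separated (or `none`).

1 → no match
2 → no match
3 → match
4 → match
5 → no match — must end with "b"
6 → match
7 → no match
8 → match
9 → match

3, 4, 6, 8, 9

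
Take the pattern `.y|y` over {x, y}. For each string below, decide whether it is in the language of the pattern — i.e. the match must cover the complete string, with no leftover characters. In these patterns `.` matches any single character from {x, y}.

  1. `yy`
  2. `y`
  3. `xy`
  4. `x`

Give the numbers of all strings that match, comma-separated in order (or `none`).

1. `yy` → match
2. `y` → match
3. `xy` → match
4. `x` → no match — must end with `y`

1, 2, 3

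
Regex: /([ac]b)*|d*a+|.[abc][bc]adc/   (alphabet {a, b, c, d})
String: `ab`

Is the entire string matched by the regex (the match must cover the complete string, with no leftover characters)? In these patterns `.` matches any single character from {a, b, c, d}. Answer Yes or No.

Yes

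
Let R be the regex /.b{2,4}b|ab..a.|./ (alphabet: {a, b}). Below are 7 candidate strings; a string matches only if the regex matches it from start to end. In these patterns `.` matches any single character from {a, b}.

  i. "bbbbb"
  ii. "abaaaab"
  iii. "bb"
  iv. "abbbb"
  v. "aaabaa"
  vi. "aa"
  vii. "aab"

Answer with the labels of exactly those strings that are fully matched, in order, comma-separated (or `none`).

i, iv

i → match
ii → no match
iii → no match
iv → match
v → no match
vi → no match
vii → no match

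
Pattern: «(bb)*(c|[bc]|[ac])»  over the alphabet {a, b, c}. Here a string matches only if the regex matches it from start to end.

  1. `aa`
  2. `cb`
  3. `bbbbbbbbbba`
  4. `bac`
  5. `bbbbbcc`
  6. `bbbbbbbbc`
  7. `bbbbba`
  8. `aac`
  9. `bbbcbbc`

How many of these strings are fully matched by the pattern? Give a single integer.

2

1 → no match
2 → no match
3 → match
4 → no match
5 → no match
6 → match
7 → no match
8 → no match
9 → no match
Total matched: 2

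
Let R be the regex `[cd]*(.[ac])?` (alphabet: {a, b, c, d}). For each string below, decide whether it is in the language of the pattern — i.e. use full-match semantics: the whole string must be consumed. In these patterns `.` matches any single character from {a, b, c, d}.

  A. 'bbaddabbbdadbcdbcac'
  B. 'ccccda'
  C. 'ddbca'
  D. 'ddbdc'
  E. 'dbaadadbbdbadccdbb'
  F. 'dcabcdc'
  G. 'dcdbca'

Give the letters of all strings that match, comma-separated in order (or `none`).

B

A → no match
B. 'ccccda' → match
C. 'ddbca' → no match
D. 'ddbdc' → no match
E → no match
F. 'dcabcdc' → no match
G. 'dcdbca' → no match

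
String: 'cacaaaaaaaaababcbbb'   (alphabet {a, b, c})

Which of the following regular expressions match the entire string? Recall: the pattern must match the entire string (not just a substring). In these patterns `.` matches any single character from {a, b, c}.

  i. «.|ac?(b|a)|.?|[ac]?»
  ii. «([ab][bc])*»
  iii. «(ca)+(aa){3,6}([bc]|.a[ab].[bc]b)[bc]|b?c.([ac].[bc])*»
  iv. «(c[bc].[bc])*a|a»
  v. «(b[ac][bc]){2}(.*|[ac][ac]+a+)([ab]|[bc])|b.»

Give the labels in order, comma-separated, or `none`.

iii

i → no match
ii → no match
iii → match
iv → no match — must end with 'a'
v → no match — must start with 'b'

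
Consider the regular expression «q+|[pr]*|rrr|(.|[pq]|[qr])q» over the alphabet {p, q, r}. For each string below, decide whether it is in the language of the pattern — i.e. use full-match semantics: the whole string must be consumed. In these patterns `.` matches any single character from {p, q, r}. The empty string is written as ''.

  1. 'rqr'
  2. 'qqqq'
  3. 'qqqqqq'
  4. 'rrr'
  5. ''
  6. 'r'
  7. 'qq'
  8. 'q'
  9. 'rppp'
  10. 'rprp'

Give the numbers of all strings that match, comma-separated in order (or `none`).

2, 3, 4, 5, 6, 7, 8, 9, 10

1 → no match
2 → match
3 → match
4 → match
5 → match
6 → match
7 → match
8 → match
9 → match
10 → match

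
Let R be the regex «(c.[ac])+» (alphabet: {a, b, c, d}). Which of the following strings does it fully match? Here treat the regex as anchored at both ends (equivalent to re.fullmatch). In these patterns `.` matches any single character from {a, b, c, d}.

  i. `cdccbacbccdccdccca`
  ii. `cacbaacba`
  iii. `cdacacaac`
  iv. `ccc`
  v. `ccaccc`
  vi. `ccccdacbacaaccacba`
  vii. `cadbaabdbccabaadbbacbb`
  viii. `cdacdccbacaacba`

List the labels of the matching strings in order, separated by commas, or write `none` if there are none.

i → match
ii. `cacbaacba` → no match
iii. `cdacacaac` → no match
iv. `ccc` → match
v. `ccaccc` → match
vi → match
vii → no match
viii → match

i, iv, v, vi, viii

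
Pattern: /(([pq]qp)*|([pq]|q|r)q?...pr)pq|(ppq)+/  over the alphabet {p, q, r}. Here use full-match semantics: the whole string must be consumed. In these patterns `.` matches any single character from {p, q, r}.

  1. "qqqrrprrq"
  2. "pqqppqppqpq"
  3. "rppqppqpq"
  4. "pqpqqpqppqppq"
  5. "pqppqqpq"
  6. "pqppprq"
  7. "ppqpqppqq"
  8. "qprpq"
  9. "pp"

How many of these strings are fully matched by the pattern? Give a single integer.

1 → no match
2 → no match
3 → no match
4 → no match
5 → no match
6 → no match
7 → no match
8 → no match
9 → no match
Total matched: 0

0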